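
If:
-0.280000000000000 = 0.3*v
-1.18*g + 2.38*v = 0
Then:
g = -1.88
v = -0.93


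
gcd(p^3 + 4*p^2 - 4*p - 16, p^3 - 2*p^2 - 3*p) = 1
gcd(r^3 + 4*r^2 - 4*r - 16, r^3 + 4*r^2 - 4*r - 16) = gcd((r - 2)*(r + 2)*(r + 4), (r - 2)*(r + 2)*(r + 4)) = r^3 + 4*r^2 - 4*r - 16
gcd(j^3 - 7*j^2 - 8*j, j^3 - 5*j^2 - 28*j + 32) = j - 8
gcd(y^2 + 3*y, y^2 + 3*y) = y^2 + 3*y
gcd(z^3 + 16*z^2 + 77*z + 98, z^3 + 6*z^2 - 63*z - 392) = z^2 + 14*z + 49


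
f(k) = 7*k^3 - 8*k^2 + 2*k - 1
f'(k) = 21*k^2 - 16*k + 2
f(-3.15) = -305.47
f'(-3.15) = 260.77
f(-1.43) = -40.69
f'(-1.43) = 67.82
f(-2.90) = -244.80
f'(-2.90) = 225.01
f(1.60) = 10.39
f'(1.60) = 30.16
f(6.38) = 1503.98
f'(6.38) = 754.71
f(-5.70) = -1568.67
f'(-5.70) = 775.49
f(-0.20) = -1.78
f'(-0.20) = 6.04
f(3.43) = 194.22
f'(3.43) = 194.18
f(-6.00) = -1813.00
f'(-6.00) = 854.00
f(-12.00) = -13273.00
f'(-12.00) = 3218.00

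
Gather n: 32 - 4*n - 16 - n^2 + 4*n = 16 - n^2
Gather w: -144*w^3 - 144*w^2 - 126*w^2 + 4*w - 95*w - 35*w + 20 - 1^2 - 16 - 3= -144*w^3 - 270*w^2 - 126*w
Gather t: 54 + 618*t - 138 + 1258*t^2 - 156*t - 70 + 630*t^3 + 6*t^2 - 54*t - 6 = 630*t^3 + 1264*t^2 + 408*t - 160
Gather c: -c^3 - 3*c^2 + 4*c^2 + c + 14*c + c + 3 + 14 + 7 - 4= -c^3 + c^2 + 16*c + 20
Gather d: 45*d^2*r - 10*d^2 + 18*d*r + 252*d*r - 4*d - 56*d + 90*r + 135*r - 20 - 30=d^2*(45*r - 10) + d*(270*r - 60) + 225*r - 50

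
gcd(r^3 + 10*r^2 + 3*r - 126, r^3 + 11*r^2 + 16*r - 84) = r^2 + 13*r + 42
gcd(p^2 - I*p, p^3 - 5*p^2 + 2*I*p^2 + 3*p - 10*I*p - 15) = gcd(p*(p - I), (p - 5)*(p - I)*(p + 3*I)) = p - I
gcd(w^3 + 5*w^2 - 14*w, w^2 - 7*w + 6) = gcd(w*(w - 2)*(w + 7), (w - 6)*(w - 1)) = 1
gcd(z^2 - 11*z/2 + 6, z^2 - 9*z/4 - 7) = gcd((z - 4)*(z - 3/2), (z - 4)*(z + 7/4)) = z - 4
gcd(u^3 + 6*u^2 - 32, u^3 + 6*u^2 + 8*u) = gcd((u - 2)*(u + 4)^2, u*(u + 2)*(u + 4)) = u + 4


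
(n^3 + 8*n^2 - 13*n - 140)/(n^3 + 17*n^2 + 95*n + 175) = (n - 4)/(n + 5)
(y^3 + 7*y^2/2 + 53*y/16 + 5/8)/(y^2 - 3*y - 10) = (16*y^2 + 24*y + 5)/(16*(y - 5))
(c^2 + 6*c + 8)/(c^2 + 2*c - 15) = (c^2 + 6*c + 8)/(c^2 + 2*c - 15)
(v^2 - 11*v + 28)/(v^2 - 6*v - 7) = (v - 4)/(v + 1)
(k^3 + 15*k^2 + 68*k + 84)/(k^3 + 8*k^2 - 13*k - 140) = (k^2 + 8*k + 12)/(k^2 + k - 20)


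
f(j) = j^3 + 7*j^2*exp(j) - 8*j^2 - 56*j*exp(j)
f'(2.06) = -905.37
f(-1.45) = 2.63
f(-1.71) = -7.37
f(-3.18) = -102.71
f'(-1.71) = 42.70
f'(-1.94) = 49.78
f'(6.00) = -22580.01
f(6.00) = -33960.02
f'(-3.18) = 87.39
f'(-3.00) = 81.62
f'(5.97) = -22403.75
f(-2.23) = -33.70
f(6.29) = -40661.21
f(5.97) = -33285.23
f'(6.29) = -23290.25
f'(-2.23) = 58.39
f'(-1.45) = 34.11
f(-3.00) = -87.50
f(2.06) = -697.25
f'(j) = 7*j^2*exp(j) + 3*j^2 - 42*j*exp(j) - 16*j - 56*exp(j)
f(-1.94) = -18.01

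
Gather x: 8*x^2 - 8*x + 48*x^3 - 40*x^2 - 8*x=48*x^3 - 32*x^2 - 16*x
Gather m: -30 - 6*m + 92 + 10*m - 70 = 4*m - 8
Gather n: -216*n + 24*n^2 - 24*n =24*n^2 - 240*n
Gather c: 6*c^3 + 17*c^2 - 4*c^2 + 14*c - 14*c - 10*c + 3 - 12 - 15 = 6*c^3 + 13*c^2 - 10*c - 24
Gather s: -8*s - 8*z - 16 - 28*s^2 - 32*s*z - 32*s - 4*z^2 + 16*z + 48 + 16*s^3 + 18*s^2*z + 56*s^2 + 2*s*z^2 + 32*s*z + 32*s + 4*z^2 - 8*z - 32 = 16*s^3 + s^2*(18*z + 28) + s*(2*z^2 - 8)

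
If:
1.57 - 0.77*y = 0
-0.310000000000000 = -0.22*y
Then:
No Solution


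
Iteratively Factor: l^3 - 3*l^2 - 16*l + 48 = (l - 4)*(l^2 + l - 12) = (l - 4)*(l - 3)*(l + 4)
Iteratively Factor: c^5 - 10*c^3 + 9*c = (c - 3)*(c^4 + 3*c^3 - c^2 - 3*c) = (c - 3)*(c + 3)*(c^3 - c) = c*(c - 3)*(c + 3)*(c^2 - 1) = c*(c - 3)*(c - 1)*(c + 3)*(c + 1)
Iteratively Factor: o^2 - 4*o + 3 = (o - 3)*(o - 1)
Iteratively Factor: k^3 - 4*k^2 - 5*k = (k)*(k^2 - 4*k - 5) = k*(k + 1)*(k - 5)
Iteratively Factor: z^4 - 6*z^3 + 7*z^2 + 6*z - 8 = (z - 2)*(z^3 - 4*z^2 - z + 4) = (z - 2)*(z - 1)*(z^2 - 3*z - 4) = (z - 4)*(z - 2)*(z - 1)*(z + 1)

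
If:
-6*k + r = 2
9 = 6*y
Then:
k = r/6 - 1/3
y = 3/2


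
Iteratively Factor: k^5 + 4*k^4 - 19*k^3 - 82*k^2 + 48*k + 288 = (k + 3)*(k^4 + k^3 - 22*k^2 - 16*k + 96) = (k - 4)*(k + 3)*(k^3 + 5*k^2 - 2*k - 24) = (k - 4)*(k + 3)^2*(k^2 + 2*k - 8) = (k - 4)*(k - 2)*(k + 3)^2*(k + 4)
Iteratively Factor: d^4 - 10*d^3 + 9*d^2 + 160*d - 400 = (d - 4)*(d^3 - 6*d^2 - 15*d + 100) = (d - 4)*(d + 4)*(d^2 - 10*d + 25) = (d - 5)*(d - 4)*(d + 4)*(d - 5)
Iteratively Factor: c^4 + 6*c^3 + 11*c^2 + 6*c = (c)*(c^3 + 6*c^2 + 11*c + 6) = c*(c + 3)*(c^2 + 3*c + 2) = c*(c + 1)*(c + 3)*(c + 2)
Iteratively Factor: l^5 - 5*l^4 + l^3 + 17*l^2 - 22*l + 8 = (l - 1)*(l^4 - 4*l^3 - 3*l^2 + 14*l - 8) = (l - 1)*(l + 2)*(l^3 - 6*l^2 + 9*l - 4) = (l - 1)^2*(l + 2)*(l^2 - 5*l + 4) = (l - 4)*(l - 1)^2*(l + 2)*(l - 1)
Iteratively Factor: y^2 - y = (y - 1)*(y)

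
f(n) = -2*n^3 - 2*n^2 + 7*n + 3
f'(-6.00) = -185.00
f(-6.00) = 321.00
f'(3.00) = -59.00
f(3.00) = -48.00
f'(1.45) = -11.42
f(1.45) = 2.85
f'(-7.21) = -276.06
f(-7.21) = 598.17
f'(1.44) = -11.20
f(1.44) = 2.96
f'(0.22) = 5.83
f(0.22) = 4.42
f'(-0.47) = 7.55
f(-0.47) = -0.52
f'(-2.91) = -32.17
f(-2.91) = 14.98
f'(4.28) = -120.03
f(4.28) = -160.48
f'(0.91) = -1.61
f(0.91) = 6.21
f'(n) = -6*n^2 - 4*n + 7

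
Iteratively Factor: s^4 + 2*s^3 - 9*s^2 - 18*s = (s + 3)*(s^3 - s^2 - 6*s) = (s - 3)*(s + 3)*(s^2 + 2*s) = (s - 3)*(s + 2)*(s + 3)*(s)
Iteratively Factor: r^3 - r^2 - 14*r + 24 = (r + 4)*(r^2 - 5*r + 6) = (r - 2)*(r + 4)*(r - 3)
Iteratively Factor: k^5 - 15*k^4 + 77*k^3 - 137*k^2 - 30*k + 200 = (k - 2)*(k^4 - 13*k^3 + 51*k^2 - 35*k - 100) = (k - 5)*(k - 2)*(k^3 - 8*k^2 + 11*k + 20) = (k - 5)^2*(k - 2)*(k^2 - 3*k - 4) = (k - 5)^2*(k - 4)*(k - 2)*(k + 1)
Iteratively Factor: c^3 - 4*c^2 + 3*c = (c - 3)*(c^2 - c) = c*(c - 3)*(c - 1)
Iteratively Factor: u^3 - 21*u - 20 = (u + 1)*(u^2 - u - 20) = (u + 1)*(u + 4)*(u - 5)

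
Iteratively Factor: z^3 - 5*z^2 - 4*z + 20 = (z + 2)*(z^2 - 7*z + 10) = (z - 5)*(z + 2)*(z - 2)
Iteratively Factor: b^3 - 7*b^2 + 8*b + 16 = (b + 1)*(b^2 - 8*b + 16) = (b - 4)*(b + 1)*(b - 4)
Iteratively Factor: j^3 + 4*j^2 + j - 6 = (j + 3)*(j^2 + j - 2) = (j + 2)*(j + 3)*(j - 1)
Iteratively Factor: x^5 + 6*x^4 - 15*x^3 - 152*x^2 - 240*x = (x + 4)*(x^4 + 2*x^3 - 23*x^2 - 60*x) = x*(x + 4)*(x^3 + 2*x^2 - 23*x - 60) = x*(x + 3)*(x + 4)*(x^2 - x - 20) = x*(x - 5)*(x + 3)*(x + 4)*(x + 4)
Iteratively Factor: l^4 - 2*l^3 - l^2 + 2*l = (l)*(l^3 - 2*l^2 - l + 2) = l*(l + 1)*(l^2 - 3*l + 2) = l*(l - 1)*(l + 1)*(l - 2)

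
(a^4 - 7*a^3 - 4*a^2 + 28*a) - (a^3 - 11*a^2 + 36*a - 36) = a^4 - 8*a^3 + 7*a^2 - 8*a + 36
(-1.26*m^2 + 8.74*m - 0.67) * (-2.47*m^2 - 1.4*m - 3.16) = 3.1122*m^4 - 19.8238*m^3 - 6.5995*m^2 - 26.6804*m + 2.1172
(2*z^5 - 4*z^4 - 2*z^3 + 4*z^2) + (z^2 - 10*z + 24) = 2*z^5 - 4*z^4 - 2*z^3 + 5*z^2 - 10*z + 24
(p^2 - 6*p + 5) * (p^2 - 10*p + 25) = p^4 - 16*p^3 + 90*p^2 - 200*p + 125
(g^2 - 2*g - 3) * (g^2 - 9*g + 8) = g^4 - 11*g^3 + 23*g^2 + 11*g - 24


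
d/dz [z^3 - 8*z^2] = z*(3*z - 16)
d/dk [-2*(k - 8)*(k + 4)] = 8 - 4*k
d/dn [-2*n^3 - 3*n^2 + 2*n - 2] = -6*n^2 - 6*n + 2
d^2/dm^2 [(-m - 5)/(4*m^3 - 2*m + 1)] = 4*(-2*(m + 5)*(6*m^2 - 1)^2 + (6*m^2 + 6*m*(m + 5) - 1)*(4*m^3 - 2*m + 1))/(4*m^3 - 2*m + 1)^3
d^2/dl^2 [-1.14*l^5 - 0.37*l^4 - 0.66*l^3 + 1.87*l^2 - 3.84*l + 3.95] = -22.8*l^3 - 4.44*l^2 - 3.96*l + 3.74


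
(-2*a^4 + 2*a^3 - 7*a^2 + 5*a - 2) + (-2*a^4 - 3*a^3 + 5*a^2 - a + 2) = -4*a^4 - a^3 - 2*a^2 + 4*a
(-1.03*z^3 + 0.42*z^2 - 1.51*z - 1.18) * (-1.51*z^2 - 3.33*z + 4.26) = 1.5553*z^5 + 2.7957*z^4 - 3.5063*z^3 + 8.5993*z^2 - 2.5032*z - 5.0268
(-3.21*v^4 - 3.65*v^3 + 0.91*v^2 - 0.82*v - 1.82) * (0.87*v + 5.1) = -2.7927*v^5 - 19.5465*v^4 - 17.8233*v^3 + 3.9276*v^2 - 5.7654*v - 9.282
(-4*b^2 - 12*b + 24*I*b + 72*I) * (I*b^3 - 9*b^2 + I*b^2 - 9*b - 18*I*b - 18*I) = -4*I*b^5 + 12*b^4 - 16*I*b^4 + 48*b^3 - 156*I*b^3 + 468*b^2 - 576*I*b^2 + 1728*b - 432*I*b + 1296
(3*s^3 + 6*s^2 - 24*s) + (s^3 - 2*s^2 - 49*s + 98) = 4*s^3 + 4*s^2 - 73*s + 98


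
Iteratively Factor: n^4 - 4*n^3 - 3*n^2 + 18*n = (n)*(n^3 - 4*n^2 - 3*n + 18) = n*(n + 2)*(n^2 - 6*n + 9) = n*(n - 3)*(n + 2)*(n - 3)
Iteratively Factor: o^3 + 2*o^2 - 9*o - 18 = (o + 3)*(o^2 - o - 6) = (o - 3)*(o + 3)*(o + 2)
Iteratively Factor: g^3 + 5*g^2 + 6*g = (g + 3)*(g^2 + 2*g) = (g + 2)*(g + 3)*(g)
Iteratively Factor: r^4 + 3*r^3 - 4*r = (r)*(r^3 + 3*r^2 - 4) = r*(r + 2)*(r^2 + r - 2) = r*(r - 1)*(r + 2)*(r + 2)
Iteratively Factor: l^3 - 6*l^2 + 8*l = (l - 4)*(l^2 - 2*l) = l*(l - 4)*(l - 2)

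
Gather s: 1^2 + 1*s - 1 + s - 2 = 2*s - 2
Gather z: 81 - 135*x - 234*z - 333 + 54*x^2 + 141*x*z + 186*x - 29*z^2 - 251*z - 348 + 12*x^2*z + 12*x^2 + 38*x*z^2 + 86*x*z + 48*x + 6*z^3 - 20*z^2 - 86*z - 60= 66*x^2 + 99*x + 6*z^3 + z^2*(38*x - 49) + z*(12*x^2 + 227*x - 571) - 660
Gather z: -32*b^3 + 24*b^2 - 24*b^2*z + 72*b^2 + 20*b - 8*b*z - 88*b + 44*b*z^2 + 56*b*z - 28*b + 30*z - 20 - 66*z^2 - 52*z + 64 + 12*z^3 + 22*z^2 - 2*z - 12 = -32*b^3 + 96*b^2 - 96*b + 12*z^3 + z^2*(44*b - 44) + z*(-24*b^2 + 48*b - 24) + 32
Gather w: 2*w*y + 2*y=2*w*y + 2*y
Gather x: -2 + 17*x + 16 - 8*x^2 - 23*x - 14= -8*x^2 - 6*x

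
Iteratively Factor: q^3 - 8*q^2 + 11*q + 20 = (q - 4)*(q^2 - 4*q - 5) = (q - 5)*(q - 4)*(q + 1)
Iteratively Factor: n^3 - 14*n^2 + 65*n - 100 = (n - 5)*(n^2 - 9*n + 20) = (n - 5)^2*(n - 4)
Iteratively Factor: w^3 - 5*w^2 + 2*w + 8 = (w - 4)*(w^2 - w - 2) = (w - 4)*(w - 2)*(w + 1)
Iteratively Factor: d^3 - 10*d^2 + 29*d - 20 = (d - 4)*(d^2 - 6*d + 5) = (d - 5)*(d - 4)*(d - 1)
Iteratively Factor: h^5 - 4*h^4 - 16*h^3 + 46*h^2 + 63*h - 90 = (h - 3)*(h^4 - h^3 - 19*h^2 - 11*h + 30) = (h - 5)*(h - 3)*(h^3 + 4*h^2 + h - 6) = (h - 5)*(h - 3)*(h + 3)*(h^2 + h - 2) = (h - 5)*(h - 3)*(h + 2)*(h + 3)*(h - 1)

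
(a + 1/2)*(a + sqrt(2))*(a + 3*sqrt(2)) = a^3 + a^2/2 + 4*sqrt(2)*a^2 + 2*sqrt(2)*a + 6*a + 3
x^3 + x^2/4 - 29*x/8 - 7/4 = (x - 2)*(x + 1/2)*(x + 7/4)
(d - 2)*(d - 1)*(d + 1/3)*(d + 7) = d^4 + 13*d^3/3 - 53*d^2/3 + 23*d/3 + 14/3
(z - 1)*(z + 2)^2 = z^3 + 3*z^2 - 4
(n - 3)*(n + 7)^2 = n^3 + 11*n^2 + 7*n - 147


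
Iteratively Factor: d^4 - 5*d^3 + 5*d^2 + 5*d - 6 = (d - 1)*(d^3 - 4*d^2 + d + 6) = (d - 1)*(d + 1)*(d^2 - 5*d + 6) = (d - 2)*(d - 1)*(d + 1)*(d - 3)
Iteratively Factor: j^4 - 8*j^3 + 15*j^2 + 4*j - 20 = (j - 2)*(j^3 - 6*j^2 + 3*j + 10) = (j - 5)*(j - 2)*(j^2 - j - 2) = (j - 5)*(j - 2)*(j + 1)*(j - 2)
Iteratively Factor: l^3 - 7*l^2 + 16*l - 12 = (l - 2)*(l^2 - 5*l + 6) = (l - 3)*(l - 2)*(l - 2)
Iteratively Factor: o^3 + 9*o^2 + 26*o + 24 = (o + 3)*(o^2 + 6*o + 8) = (o + 3)*(o + 4)*(o + 2)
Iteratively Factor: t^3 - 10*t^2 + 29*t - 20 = (t - 5)*(t^2 - 5*t + 4) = (t - 5)*(t - 1)*(t - 4)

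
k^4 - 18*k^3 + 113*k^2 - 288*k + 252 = (k - 7)*(k - 6)*(k - 3)*(k - 2)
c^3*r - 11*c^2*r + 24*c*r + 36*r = (c - 6)^2*(c*r + r)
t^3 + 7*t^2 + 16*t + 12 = (t + 2)^2*(t + 3)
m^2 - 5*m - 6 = (m - 6)*(m + 1)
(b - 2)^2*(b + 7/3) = b^3 - 5*b^2/3 - 16*b/3 + 28/3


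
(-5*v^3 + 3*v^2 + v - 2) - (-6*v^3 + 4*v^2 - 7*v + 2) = v^3 - v^2 + 8*v - 4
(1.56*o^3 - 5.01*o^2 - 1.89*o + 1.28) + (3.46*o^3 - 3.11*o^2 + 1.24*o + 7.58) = 5.02*o^3 - 8.12*o^2 - 0.65*o + 8.86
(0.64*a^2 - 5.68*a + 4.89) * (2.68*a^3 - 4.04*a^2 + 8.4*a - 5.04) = 1.7152*a^5 - 17.808*a^4 + 41.4284*a^3 - 70.6932*a^2 + 69.7032*a - 24.6456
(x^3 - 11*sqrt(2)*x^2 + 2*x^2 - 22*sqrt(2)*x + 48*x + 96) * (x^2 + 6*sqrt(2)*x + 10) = x^5 - 5*sqrt(2)*x^4 + 2*x^4 - 74*x^3 - 10*sqrt(2)*x^3 - 148*x^2 + 178*sqrt(2)*x^2 + 480*x + 356*sqrt(2)*x + 960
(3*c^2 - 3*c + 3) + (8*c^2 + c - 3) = 11*c^2 - 2*c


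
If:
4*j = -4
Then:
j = -1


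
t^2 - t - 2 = (t - 2)*(t + 1)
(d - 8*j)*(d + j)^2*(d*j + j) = d^4*j - 6*d^3*j^2 + d^3*j - 15*d^2*j^3 - 6*d^2*j^2 - 8*d*j^4 - 15*d*j^3 - 8*j^4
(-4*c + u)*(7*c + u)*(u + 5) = -28*c^2*u - 140*c^2 + 3*c*u^2 + 15*c*u + u^3 + 5*u^2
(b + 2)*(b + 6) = b^2 + 8*b + 12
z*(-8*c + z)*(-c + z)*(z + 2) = 8*c^2*z^2 + 16*c^2*z - 9*c*z^3 - 18*c*z^2 + z^4 + 2*z^3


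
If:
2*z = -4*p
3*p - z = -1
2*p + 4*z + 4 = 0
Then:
No Solution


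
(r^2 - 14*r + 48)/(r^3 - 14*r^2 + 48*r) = 1/r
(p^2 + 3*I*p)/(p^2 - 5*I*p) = (p + 3*I)/(p - 5*I)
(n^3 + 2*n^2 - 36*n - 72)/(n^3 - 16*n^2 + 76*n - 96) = (n^2 + 8*n + 12)/(n^2 - 10*n + 16)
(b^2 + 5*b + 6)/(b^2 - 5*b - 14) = (b + 3)/(b - 7)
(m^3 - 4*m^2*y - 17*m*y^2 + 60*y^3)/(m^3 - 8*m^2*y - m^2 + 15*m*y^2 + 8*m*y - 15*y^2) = (m + 4*y)/(m - 1)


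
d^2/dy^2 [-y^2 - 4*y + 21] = -2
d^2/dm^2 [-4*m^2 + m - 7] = -8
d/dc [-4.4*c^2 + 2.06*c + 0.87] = 2.06 - 8.8*c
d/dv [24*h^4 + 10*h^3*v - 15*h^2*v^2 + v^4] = 10*h^3 - 30*h^2*v + 4*v^3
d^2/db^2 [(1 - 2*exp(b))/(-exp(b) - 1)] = 3*(1 - exp(b))*exp(b)/(exp(3*b) + 3*exp(2*b) + 3*exp(b) + 1)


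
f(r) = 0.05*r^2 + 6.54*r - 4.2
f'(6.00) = 7.14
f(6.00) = 36.84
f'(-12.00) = 5.34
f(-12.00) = -75.48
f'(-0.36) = 6.50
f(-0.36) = -6.55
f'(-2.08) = 6.33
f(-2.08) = -17.59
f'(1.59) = 6.70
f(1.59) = 6.33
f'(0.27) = 6.57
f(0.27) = -2.43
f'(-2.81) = 6.26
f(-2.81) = -22.18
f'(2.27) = 6.77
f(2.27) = 10.90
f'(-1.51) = 6.39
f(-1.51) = -13.96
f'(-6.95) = 5.84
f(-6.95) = -47.24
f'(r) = 0.1*r + 6.54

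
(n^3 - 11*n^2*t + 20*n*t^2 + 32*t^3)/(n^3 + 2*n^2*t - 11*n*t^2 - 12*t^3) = (-n^2 + 12*n*t - 32*t^2)/(-n^2 - n*t + 12*t^2)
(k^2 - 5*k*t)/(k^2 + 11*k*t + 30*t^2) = k*(k - 5*t)/(k^2 + 11*k*t + 30*t^2)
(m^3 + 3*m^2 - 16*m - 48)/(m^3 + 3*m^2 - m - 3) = (m^2 - 16)/(m^2 - 1)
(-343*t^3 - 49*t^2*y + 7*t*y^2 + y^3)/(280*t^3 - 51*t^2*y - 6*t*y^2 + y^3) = (-49*t^2 + y^2)/(40*t^2 - 13*t*y + y^2)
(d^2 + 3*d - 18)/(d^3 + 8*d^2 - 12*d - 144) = (d - 3)/(d^2 + 2*d - 24)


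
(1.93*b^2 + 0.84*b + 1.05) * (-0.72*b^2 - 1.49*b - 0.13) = -1.3896*b^4 - 3.4805*b^3 - 2.2585*b^2 - 1.6737*b - 0.1365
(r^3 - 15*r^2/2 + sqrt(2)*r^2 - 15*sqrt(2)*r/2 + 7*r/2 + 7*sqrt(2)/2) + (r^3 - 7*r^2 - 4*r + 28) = 2*r^3 - 29*r^2/2 + sqrt(2)*r^2 - 15*sqrt(2)*r/2 - r/2 + 7*sqrt(2)/2 + 28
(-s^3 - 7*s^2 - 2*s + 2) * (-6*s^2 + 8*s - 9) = 6*s^5 + 34*s^4 - 35*s^3 + 35*s^2 + 34*s - 18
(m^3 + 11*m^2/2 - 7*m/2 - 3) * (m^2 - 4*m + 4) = m^5 + 3*m^4/2 - 43*m^3/2 + 33*m^2 - 2*m - 12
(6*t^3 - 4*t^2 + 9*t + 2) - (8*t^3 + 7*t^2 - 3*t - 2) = -2*t^3 - 11*t^2 + 12*t + 4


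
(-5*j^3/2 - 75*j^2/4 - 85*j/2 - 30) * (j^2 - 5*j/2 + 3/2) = -5*j^5/2 - 25*j^4/2 + 5*j^3/8 + 385*j^2/8 + 45*j/4 - 45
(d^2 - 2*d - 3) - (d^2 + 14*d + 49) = -16*d - 52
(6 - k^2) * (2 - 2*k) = 2*k^3 - 2*k^2 - 12*k + 12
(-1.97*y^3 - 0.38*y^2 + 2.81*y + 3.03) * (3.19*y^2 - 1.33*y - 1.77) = -6.2843*y^5 + 1.4079*y^4 + 12.9562*y^3 + 6.601*y^2 - 9.0036*y - 5.3631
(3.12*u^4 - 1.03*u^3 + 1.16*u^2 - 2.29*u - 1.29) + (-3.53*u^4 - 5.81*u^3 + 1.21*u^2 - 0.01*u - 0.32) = -0.41*u^4 - 6.84*u^3 + 2.37*u^2 - 2.3*u - 1.61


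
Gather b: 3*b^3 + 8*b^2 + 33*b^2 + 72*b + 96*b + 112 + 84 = 3*b^3 + 41*b^2 + 168*b + 196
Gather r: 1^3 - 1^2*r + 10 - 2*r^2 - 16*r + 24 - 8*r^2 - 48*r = -10*r^2 - 65*r + 35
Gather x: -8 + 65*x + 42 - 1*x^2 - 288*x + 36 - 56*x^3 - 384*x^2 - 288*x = -56*x^3 - 385*x^2 - 511*x + 70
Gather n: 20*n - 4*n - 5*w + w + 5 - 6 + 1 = 16*n - 4*w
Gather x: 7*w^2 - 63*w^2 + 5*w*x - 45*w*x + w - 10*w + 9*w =-56*w^2 - 40*w*x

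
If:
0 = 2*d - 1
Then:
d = 1/2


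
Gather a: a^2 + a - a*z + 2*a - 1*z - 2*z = a^2 + a*(3 - z) - 3*z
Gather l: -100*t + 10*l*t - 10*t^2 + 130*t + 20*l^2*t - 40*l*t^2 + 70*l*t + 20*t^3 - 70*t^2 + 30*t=20*l^2*t + l*(-40*t^2 + 80*t) + 20*t^3 - 80*t^2 + 60*t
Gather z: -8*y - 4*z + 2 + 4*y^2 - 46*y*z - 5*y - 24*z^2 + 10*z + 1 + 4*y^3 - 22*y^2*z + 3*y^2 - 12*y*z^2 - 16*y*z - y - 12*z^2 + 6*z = 4*y^3 + 7*y^2 - 14*y + z^2*(-12*y - 36) + z*(-22*y^2 - 62*y + 12) + 3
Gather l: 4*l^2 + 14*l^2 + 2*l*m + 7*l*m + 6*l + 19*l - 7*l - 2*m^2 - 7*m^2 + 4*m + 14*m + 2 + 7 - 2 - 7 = 18*l^2 + l*(9*m + 18) - 9*m^2 + 18*m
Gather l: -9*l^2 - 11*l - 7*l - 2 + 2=-9*l^2 - 18*l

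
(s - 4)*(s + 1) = s^2 - 3*s - 4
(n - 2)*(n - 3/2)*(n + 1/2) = n^3 - 3*n^2 + 5*n/4 + 3/2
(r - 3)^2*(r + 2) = r^3 - 4*r^2 - 3*r + 18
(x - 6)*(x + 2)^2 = x^3 - 2*x^2 - 20*x - 24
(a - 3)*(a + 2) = a^2 - a - 6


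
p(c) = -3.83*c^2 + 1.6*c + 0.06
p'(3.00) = -21.38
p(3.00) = -29.61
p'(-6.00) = 47.56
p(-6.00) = -147.42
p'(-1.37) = 12.09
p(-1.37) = -9.32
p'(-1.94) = 16.46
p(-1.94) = -17.46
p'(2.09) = -14.41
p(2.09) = -13.33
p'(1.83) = -12.42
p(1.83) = -9.84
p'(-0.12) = 2.52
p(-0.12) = -0.19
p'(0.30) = -0.70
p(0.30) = 0.20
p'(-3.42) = 27.80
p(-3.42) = -50.21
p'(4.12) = -29.96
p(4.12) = -58.36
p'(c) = 1.6 - 7.66*c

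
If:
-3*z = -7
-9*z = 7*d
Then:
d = -3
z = 7/3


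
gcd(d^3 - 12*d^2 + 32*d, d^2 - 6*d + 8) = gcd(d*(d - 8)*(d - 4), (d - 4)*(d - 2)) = d - 4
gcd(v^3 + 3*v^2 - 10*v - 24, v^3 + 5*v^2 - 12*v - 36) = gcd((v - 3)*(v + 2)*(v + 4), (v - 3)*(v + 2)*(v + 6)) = v^2 - v - 6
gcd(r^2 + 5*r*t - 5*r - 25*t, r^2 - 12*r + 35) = r - 5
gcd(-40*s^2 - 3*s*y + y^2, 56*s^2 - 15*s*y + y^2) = -8*s + y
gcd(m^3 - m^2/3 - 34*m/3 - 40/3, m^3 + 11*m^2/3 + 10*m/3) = m^2 + 11*m/3 + 10/3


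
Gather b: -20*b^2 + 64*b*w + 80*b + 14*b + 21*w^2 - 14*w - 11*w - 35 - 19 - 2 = -20*b^2 + b*(64*w + 94) + 21*w^2 - 25*w - 56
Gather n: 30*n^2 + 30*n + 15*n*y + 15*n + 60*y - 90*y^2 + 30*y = 30*n^2 + n*(15*y + 45) - 90*y^2 + 90*y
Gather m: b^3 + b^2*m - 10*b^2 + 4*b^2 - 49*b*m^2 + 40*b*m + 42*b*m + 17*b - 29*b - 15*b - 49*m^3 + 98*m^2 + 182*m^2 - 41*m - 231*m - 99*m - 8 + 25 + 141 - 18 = b^3 - 6*b^2 - 27*b - 49*m^3 + m^2*(280 - 49*b) + m*(b^2 + 82*b - 371) + 140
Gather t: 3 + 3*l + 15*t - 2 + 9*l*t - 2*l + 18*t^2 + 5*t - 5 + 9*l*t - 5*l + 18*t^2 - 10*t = -4*l + 36*t^2 + t*(18*l + 10) - 4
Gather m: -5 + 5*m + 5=5*m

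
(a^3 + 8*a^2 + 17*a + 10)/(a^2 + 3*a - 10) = (a^2 + 3*a + 2)/(a - 2)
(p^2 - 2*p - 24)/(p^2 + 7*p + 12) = (p - 6)/(p + 3)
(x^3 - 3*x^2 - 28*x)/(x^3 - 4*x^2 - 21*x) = (x + 4)/(x + 3)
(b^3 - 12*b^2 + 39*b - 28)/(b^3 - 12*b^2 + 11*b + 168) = (b^2 - 5*b + 4)/(b^2 - 5*b - 24)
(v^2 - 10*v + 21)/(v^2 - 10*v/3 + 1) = 3*(v - 7)/(3*v - 1)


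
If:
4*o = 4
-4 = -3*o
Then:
No Solution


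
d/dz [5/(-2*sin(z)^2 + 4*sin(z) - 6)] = 5*(sin(z) - 1)*cos(z)/(sin(z)^2 - 2*sin(z) + 3)^2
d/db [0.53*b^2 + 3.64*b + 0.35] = 1.06*b + 3.64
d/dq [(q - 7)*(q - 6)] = 2*q - 13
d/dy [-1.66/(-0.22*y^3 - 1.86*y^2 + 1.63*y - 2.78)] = (-1.0956*y^2 - 6.1752*y + 2.7058)/(0.22*y^3 + 1.86*y^2 - 1.63*y + 2.78)^2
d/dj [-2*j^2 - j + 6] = -4*j - 1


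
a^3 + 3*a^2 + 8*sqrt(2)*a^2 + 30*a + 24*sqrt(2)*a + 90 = (a + 3)*(a + 3*sqrt(2))*(a + 5*sqrt(2))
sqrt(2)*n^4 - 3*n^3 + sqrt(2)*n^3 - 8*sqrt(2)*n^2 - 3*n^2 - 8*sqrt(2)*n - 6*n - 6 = (n + 1)*(n - 3*sqrt(2))*(n + sqrt(2))*(sqrt(2)*n + 1)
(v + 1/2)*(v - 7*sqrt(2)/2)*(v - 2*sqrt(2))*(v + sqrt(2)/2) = v^4 - 5*sqrt(2)*v^3 + v^3/2 - 5*sqrt(2)*v^2/2 + 17*v^2/2 + 17*v/4 + 7*sqrt(2)*v + 7*sqrt(2)/2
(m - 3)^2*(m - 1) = m^3 - 7*m^2 + 15*m - 9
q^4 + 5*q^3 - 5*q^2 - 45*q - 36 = (q - 3)*(q + 1)*(q + 3)*(q + 4)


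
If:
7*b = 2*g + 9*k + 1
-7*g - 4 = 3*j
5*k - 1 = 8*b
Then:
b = 5*k/8 - 1/8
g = -37*k/16 - 15/16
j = 259*k/48 + 41/48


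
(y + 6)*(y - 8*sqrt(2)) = y^2 - 8*sqrt(2)*y + 6*y - 48*sqrt(2)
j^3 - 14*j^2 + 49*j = j*(j - 7)^2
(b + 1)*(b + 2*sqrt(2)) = b^2 + b + 2*sqrt(2)*b + 2*sqrt(2)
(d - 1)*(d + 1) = d^2 - 1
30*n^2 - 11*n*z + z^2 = (-6*n + z)*(-5*n + z)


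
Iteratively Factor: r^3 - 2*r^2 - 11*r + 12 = (r - 4)*(r^2 + 2*r - 3) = (r - 4)*(r + 3)*(r - 1)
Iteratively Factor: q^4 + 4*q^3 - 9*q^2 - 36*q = (q)*(q^3 + 4*q^2 - 9*q - 36) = q*(q - 3)*(q^2 + 7*q + 12) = q*(q - 3)*(q + 3)*(q + 4)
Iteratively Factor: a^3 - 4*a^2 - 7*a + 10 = (a + 2)*(a^2 - 6*a + 5) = (a - 1)*(a + 2)*(a - 5)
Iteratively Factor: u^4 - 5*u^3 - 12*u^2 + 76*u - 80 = (u - 2)*(u^3 - 3*u^2 - 18*u + 40) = (u - 2)^2*(u^2 - u - 20) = (u - 2)^2*(u + 4)*(u - 5)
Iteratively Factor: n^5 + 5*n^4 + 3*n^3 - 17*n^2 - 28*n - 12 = (n + 3)*(n^4 + 2*n^3 - 3*n^2 - 8*n - 4) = (n + 2)*(n + 3)*(n^3 - 3*n - 2) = (n + 1)*(n + 2)*(n + 3)*(n^2 - n - 2) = (n - 2)*(n + 1)*(n + 2)*(n + 3)*(n + 1)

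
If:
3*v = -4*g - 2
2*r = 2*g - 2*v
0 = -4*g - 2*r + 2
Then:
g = 1/13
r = 11/13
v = -10/13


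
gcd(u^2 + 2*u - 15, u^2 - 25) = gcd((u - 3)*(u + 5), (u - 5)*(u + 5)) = u + 5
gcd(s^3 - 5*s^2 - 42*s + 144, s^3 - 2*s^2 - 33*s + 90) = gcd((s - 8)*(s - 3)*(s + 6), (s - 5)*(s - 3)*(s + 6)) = s^2 + 3*s - 18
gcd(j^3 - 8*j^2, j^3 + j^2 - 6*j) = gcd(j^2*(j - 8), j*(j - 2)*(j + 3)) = j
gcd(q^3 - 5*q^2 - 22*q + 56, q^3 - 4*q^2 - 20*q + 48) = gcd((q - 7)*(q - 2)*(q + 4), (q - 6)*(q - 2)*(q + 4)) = q^2 + 2*q - 8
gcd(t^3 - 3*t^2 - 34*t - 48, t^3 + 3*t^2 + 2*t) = t + 2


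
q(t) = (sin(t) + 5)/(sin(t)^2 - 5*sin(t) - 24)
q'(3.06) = -0.00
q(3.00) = -0.21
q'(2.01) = 0.00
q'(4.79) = 0.00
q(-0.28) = -0.21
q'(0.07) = 0.00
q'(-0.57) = 0.01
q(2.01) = -0.21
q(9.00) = -0.21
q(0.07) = -0.21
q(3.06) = -0.21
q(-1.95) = -0.22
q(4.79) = -0.22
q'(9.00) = 0.00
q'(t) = (-2*sin(t)*cos(t) + 5*cos(t))*(sin(t) + 5)/(sin(t)^2 - 5*sin(t) - 24)^2 + cos(t)/(sin(t)^2 - 5*sin(t) - 24)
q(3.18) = -0.21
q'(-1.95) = -0.01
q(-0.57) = -0.21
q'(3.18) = -0.00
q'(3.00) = 0.00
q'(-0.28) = 0.01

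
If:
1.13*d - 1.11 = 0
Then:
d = 0.98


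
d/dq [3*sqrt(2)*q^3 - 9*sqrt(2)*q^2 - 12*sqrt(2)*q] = sqrt(2)*(9*q^2 - 18*q - 12)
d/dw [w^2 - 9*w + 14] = 2*w - 9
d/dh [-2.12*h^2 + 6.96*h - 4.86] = 6.96 - 4.24*h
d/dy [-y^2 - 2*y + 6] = -2*y - 2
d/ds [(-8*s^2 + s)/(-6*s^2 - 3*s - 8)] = 2*(15*s^2 + 64*s - 4)/(36*s^4 + 36*s^3 + 105*s^2 + 48*s + 64)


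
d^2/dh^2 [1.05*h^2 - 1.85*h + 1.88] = 2.10000000000000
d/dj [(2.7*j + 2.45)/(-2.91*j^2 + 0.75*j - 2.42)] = (7.857*j^2 + 14.259*j - 8.3715)/(8.4681*j^4 - 4.365*j^3 + 14.6469*j^2 - 3.63*j + 5.8564)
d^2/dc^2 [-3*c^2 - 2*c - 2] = -6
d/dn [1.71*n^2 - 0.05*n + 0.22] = 3.42*n - 0.05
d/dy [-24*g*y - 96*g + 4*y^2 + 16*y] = -24*g + 8*y + 16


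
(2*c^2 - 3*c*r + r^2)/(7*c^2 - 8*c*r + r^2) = (-2*c + r)/(-7*c + r)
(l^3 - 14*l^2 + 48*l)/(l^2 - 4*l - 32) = l*(l - 6)/(l + 4)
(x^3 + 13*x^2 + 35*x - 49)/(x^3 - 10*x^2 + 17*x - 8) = (x^2 + 14*x + 49)/(x^2 - 9*x + 8)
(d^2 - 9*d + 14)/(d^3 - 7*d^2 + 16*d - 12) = (d - 7)/(d^2 - 5*d + 6)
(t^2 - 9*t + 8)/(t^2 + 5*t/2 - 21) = 2*(t^2 - 9*t + 8)/(2*t^2 + 5*t - 42)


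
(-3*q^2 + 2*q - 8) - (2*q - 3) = -3*q^2 - 5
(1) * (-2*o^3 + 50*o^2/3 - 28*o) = -2*o^3 + 50*o^2/3 - 28*o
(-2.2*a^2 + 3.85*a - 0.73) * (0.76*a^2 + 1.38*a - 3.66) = -1.672*a^4 - 0.11*a^3 + 12.8102*a^2 - 15.0984*a + 2.6718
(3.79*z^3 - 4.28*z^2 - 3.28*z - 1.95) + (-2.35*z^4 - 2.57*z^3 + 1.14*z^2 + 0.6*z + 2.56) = -2.35*z^4 + 1.22*z^3 - 3.14*z^2 - 2.68*z + 0.61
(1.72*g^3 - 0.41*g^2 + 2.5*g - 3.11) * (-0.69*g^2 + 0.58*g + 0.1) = -1.1868*g^5 + 1.2805*g^4 - 1.7908*g^3 + 3.5549*g^2 - 1.5538*g - 0.311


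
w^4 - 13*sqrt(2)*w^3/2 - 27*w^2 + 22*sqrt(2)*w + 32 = (w - 8*sqrt(2))*(w - sqrt(2))*(w + sqrt(2)/2)*(w + 2*sqrt(2))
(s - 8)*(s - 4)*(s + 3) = s^3 - 9*s^2 - 4*s + 96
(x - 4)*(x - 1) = x^2 - 5*x + 4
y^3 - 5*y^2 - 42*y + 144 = (y - 8)*(y - 3)*(y + 6)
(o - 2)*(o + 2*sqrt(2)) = o^2 - 2*o + 2*sqrt(2)*o - 4*sqrt(2)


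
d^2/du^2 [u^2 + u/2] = 2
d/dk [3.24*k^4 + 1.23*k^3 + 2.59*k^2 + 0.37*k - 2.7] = 12.96*k^3 + 3.69*k^2 + 5.18*k + 0.37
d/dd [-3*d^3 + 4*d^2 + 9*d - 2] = -9*d^2 + 8*d + 9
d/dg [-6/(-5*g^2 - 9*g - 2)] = 6*(-10*g - 9)/(5*g^2 + 9*g + 2)^2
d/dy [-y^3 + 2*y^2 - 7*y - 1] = -3*y^2 + 4*y - 7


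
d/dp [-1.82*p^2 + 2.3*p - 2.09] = 2.3 - 3.64*p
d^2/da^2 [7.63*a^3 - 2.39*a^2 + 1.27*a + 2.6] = 45.78*a - 4.78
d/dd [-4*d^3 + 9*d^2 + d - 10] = -12*d^2 + 18*d + 1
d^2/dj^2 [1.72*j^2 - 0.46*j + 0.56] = 3.44000000000000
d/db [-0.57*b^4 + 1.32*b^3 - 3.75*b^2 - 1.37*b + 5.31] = -2.28*b^3 + 3.96*b^2 - 7.5*b - 1.37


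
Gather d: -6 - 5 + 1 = -10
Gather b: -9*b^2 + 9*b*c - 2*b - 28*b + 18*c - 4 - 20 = -9*b^2 + b*(9*c - 30) + 18*c - 24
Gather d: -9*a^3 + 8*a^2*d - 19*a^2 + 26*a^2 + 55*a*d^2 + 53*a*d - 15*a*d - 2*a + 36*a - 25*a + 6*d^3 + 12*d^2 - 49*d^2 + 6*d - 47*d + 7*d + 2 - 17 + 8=-9*a^3 + 7*a^2 + 9*a + 6*d^3 + d^2*(55*a - 37) + d*(8*a^2 + 38*a - 34) - 7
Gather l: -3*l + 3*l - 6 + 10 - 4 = 0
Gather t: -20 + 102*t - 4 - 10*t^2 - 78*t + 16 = -10*t^2 + 24*t - 8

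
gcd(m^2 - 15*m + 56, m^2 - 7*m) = m - 7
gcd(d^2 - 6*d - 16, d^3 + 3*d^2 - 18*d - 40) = d + 2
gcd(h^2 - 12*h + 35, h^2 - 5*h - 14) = h - 7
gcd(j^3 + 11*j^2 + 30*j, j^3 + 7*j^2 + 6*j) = j^2 + 6*j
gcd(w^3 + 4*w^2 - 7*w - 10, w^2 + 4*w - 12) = w - 2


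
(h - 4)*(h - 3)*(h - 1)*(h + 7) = h^4 - h^3 - 37*h^2 + 121*h - 84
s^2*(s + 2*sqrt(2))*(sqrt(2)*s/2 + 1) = sqrt(2)*s^4/2 + 3*s^3 + 2*sqrt(2)*s^2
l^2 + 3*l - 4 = (l - 1)*(l + 4)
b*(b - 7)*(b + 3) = b^3 - 4*b^2 - 21*b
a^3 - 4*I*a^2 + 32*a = a*(a - 8*I)*(a + 4*I)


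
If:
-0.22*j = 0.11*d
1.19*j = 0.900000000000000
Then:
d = -1.51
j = 0.76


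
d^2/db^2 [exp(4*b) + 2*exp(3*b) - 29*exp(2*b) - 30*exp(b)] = (16*exp(3*b) + 18*exp(2*b) - 116*exp(b) - 30)*exp(b)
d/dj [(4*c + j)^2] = 8*c + 2*j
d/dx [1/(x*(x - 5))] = (5 - 2*x)/(x^2*(x^2 - 10*x + 25))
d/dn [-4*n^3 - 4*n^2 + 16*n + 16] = -12*n^2 - 8*n + 16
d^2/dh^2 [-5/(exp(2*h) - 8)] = 20*(-exp(2*h) - 8)*exp(2*h)/(exp(2*h) - 8)^3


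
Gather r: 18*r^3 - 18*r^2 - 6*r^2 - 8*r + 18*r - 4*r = 18*r^3 - 24*r^2 + 6*r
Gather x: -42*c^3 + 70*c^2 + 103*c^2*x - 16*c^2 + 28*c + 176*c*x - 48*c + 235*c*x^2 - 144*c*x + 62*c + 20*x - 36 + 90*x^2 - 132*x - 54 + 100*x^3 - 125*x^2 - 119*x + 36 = -42*c^3 + 54*c^2 + 42*c + 100*x^3 + x^2*(235*c - 35) + x*(103*c^2 + 32*c - 231) - 54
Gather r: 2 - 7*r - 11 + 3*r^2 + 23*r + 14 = 3*r^2 + 16*r + 5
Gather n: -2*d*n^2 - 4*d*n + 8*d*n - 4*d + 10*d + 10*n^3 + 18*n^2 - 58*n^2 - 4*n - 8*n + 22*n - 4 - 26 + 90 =6*d + 10*n^3 + n^2*(-2*d - 40) + n*(4*d + 10) + 60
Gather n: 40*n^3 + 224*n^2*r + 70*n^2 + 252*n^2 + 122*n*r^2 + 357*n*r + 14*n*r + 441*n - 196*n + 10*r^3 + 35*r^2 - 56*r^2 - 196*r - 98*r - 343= 40*n^3 + n^2*(224*r + 322) + n*(122*r^2 + 371*r + 245) + 10*r^3 - 21*r^2 - 294*r - 343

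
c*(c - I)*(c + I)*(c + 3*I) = c^4 + 3*I*c^3 + c^2 + 3*I*c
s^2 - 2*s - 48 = (s - 8)*(s + 6)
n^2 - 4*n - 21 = (n - 7)*(n + 3)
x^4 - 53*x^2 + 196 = (x - 7)*(x - 2)*(x + 2)*(x + 7)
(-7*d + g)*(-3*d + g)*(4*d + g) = 84*d^3 - 19*d^2*g - 6*d*g^2 + g^3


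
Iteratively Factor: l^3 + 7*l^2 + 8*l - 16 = (l + 4)*(l^2 + 3*l - 4) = (l - 1)*(l + 4)*(l + 4)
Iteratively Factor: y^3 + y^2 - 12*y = (y)*(y^2 + y - 12) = y*(y + 4)*(y - 3)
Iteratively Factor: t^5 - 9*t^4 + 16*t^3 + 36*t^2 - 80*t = (t - 4)*(t^4 - 5*t^3 - 4*t^2 + 20*t) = (t - 4)*(t - 2)*(t^3 - 3*t^2 - 10*t) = t*(t - 4)*(t - 2)*(t^2 - 3*t - 10) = t*(t - 5)*(t - 4)*(t - 2)*(t + 2)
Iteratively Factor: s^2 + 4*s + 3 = (s + 1)*(s + 3)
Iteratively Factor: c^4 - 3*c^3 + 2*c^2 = (c - 1)*(c^3 - 2*c^2) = c*(c - 1)*(c^2 - 2*c) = c*(c - 2)*(c - 1)*(c)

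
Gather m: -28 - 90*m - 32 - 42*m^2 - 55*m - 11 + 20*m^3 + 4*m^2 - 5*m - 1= 20*m^3 - 38*m^2 - 150*m - 72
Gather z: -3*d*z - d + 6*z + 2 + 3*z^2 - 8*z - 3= -d + 3*z^2 + z*(-3*d - 2) - 1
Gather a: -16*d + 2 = 2 - 16*d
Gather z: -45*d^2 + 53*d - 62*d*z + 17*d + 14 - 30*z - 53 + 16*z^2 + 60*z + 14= -45*d^2 + 70*d + 16*z^2 + z*(30 - 62*d) - 25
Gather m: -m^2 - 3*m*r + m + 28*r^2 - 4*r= -m^2 + m*(1 - 3*r) + 28*r^2 - 4*r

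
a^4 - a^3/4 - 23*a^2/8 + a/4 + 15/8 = (a - 3/2)*(a - 1)*(a + 1)*(a + 5/4)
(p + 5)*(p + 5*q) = p^2 + 5*p*q + 5*p + 25*q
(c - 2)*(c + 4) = c^2 + 2*c - 8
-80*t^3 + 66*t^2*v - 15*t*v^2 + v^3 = (-8*t + v)*(-5*t + v)*(-2*t + v)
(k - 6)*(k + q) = k^2 + k*q - 6*k - 6*q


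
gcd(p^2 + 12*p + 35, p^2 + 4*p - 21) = p + 7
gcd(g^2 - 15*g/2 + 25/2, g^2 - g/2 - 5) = g - 5/2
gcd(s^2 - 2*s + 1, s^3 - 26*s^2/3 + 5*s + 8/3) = s - 1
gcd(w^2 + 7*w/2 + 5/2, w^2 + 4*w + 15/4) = w + 5/2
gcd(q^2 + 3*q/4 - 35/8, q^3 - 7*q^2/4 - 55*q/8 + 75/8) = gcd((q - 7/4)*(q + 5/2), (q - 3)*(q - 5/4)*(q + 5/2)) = q + 5/2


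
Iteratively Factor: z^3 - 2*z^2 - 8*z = (z)*(z^2 - 2*z - 8) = z*(z + 2)*(z - 4)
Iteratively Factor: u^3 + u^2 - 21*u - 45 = (u + 3)*(u^2 - 2*u - 15) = (u - 5)*(u + 3)*(u + 3)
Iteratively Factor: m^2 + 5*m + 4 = (m + 1)*(m + 4)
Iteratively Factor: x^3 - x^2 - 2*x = (x + 1)*(x^2 - 2*x) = (x - 2)*(x + 1)*(x)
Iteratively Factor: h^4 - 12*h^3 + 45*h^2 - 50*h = (h - 5)*(h^3 - 7*h^2 + 10*h) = (h - 5)^2*(h^2 - 2*h) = h*(h - 5)^2*(h - 2)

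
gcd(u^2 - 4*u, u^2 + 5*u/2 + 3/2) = 1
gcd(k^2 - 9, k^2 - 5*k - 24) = k + 3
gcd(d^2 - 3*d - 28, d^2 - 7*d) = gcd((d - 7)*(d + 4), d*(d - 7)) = d - 7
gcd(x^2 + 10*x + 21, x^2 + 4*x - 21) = x + 7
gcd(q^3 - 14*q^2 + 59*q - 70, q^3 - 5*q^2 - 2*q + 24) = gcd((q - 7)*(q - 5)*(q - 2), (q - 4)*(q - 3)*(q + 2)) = 1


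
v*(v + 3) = v^2 + 3*v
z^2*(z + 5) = z^3 + 5*z^2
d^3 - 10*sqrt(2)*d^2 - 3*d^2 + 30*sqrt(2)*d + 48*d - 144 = (d - 3)*(d - 6*sqrt(2))*(d - 4*sqrt(2))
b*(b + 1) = b^2 + b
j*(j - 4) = j^2 - 4*j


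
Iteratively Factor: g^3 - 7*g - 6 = (g + 1)*(g^2 - g - 6) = (g - 3)*(g + 1)*(g + 2)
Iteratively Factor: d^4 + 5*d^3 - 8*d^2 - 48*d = (d + 4)*(d^3 + d^2 - 12*d) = d*(d + 4)*(d^2 + d - 12) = d*(d + 4)^2*(d - 3)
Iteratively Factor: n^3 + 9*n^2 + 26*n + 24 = (n + 3)*(n^2 + 6*n + 8) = (n + 2)*(n + 3)*(n + 4)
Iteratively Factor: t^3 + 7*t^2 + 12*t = (t + 3)*(t^2 + 4*t) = (t + 3)*(t + 4)*(t)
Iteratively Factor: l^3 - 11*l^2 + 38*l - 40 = (l - 2)*(l^2 - 9*l + 20) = (l - 4)*(l - 2)*(l - 5)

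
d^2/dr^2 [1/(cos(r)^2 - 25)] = 2*(-2*sin(r)^4 + 51*sin(r)^2 - 24)/(cos(r)^2 - 25)^3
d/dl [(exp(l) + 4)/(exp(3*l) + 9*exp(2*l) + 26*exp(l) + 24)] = (-2*exp(l) - 5)*exp(l)/(exp(4*l) + 10*exp(3*l) + 37*exp(2*l) + 60*exp(l) + 36)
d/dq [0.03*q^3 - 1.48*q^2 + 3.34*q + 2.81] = 0.09*q^2 - 2.96*q + 3.34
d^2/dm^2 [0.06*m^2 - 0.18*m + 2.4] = 0.120000000000000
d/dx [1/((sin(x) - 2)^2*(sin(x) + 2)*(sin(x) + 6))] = 2*(-10*sin(x) + cos(2*x) - 5)*cos(x)/((sin(x) - 2)^3*(sin(x) + 2)^2*(sin(x) + 6)^2)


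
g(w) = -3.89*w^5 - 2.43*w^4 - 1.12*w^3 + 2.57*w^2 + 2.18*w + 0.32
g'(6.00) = -27394.66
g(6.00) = -33533.92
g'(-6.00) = -23257.30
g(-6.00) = 27421.04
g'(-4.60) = -7855.11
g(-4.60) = 7077.63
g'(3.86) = -4904.93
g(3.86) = -3890.23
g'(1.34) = -83.06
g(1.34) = -19.48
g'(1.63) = -177.76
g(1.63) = -56.06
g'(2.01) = -397.47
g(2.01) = -161.30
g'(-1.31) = -45.75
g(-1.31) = 12.24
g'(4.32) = -7596.11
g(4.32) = -6731.79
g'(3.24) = -2490.42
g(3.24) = -1660.43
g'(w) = -19.45*w^4 - 9.72*w^3 - 3.36*w^2 + 5.14*w + 2.18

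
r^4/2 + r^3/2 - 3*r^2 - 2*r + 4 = (r/2 + 1)*(r - 2)*(r - 1)*(r + 2)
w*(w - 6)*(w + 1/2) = w^3 - 11*w^2/2 - 3*w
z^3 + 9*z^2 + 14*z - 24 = (z - 1)*(z + 4)*(z + 6)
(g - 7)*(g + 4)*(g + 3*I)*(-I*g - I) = -I*g^4 + 3*g^3 + 2*I*g^3 - 6*g^2 + 31*I*g^2 - 93*g + 28*I*g - 84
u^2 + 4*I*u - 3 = (u + I)*(u + 3*I)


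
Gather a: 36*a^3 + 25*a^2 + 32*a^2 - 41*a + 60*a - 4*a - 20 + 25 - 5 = 36*a^3 + 57*a^2 + 15*a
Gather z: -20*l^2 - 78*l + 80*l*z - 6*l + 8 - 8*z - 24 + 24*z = -20*l^2 - 84*l + z*(80*l + 16) - 16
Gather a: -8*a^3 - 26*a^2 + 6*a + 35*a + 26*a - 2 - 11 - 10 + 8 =-8*a^3 - 26*a^2 + 67*a - 15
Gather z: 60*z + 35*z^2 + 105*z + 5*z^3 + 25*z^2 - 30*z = 5*z^3 + 60*z^2 + 135*z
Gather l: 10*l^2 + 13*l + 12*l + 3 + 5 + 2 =10*l^2 + 25*l + 10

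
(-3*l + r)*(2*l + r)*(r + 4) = -6*l^2*r - 24*l^2 - l*r^2 - 4*l*r + r^3 + 4*r^2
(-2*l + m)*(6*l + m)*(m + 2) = -12*l^2*m - 24*l^2 + 4*l*m^2 + 8*l*m + m^3 + 2*m^2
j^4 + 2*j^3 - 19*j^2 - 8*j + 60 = (j - 3)*(j - 2)*(j + 2)*(j + 5)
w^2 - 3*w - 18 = (w - 6)*(w + 3)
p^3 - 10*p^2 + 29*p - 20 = (p - 5)*(p - 4)*(p - 1)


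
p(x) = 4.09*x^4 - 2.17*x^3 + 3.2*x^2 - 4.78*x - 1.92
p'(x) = 16.36*x^3 - 6.51*x^2 + 6.4*x - 4.78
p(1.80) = 30.12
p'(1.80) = 81.06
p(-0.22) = -0.68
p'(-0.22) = -6.68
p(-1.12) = 16.93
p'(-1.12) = -43.10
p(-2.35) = 179.88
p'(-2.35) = -268.09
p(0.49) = -3.51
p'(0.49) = -1.28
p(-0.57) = 2.68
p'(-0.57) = -13.57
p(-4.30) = 1648.62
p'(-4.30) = -1453.40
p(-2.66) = 279.04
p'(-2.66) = -375.78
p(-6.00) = 5911.32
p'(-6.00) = -3811.30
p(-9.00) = 28716.72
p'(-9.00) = -12516.13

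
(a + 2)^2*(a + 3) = a^3 + 7*a^2 + 16*a + 12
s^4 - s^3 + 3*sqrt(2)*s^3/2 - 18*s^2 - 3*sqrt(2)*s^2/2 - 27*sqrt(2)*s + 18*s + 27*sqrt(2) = (s - 1)*(s - 3*sqrt(2))*(s + 3*sqrt(2)/2)*(s + 3*sqrt(2))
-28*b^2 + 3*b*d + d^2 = (-4*b + d)*(7*b + d)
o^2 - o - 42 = (o - 7)*(o + 6)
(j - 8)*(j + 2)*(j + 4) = j^3 - 2*j^2 - 40*j - 64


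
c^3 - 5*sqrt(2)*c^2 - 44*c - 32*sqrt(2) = (c - 8*sqrt(2))*(c + sqrt(2))*(c + 2*sqrt(2))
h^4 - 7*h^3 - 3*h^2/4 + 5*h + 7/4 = (h - 7)*(h - 1)*(h + 1/2)^2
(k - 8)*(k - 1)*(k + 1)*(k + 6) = k^4 - 2*k^3 - 49*k^2 + 2*k + 48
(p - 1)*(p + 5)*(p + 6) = p^3 + 10*p^2 + 19*p - 30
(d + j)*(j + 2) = d*j + 2*d + j^2 + 2*j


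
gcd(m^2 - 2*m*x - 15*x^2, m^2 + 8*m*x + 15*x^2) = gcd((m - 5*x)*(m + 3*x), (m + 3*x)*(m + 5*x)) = m + 3*x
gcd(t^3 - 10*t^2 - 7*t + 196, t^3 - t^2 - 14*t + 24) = t + 4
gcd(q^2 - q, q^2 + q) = q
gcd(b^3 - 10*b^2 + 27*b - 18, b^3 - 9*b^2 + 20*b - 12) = b^2 - 7*b + 6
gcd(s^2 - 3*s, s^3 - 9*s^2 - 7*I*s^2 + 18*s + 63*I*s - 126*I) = s - 3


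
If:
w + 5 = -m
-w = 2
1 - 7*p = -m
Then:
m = -3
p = -2/7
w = -2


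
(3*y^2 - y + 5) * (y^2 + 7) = 3*y^4 - y^3 + 26*y^2 - 7*y + 35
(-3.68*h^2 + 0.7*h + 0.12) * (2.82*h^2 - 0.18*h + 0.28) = -10.3776*h^4 + 2.6364*h^3 - 0.818*h^2 + 0.1744*h + 0.0336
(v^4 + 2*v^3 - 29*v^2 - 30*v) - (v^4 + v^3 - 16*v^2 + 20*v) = v^3 - 13*v^2 - 50*v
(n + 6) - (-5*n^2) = 5*n^2 + n + 6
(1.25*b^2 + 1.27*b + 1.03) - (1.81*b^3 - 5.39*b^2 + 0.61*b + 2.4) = -1.81*b^3 + 6.64*b^2 + 0.66*b - 1.37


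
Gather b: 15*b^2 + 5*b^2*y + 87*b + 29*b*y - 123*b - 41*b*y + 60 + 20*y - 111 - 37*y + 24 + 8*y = b^2*(5*y + 15) + b*(-12*y - 36) - 9*y - 27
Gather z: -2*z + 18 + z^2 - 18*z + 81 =z^2 - 20*z + 99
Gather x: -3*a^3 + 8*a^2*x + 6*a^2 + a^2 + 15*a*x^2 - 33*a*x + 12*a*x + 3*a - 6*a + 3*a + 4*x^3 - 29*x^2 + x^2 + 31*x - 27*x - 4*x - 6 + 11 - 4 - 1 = -3*a^3 + 7*a^2 + 4*x^3 + x^2*(15*a - 28) + x*(8*a^2 - 21*a)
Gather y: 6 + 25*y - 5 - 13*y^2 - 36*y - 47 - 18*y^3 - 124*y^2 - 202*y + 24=-18*y^3 - 137*y^2 - 213*y - 22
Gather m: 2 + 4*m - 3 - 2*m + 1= 2*m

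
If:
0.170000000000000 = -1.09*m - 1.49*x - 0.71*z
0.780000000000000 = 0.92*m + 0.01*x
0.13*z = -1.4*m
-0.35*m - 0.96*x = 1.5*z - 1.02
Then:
No Solution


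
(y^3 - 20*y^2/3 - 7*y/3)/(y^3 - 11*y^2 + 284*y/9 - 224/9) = 3*y*(3*y + 1)/(9*y^2 - 36*y + 32)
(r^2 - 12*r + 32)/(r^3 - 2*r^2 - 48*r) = (r - 4)/(r*(r + 6))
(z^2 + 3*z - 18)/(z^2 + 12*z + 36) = (z - 3)/(z + 6)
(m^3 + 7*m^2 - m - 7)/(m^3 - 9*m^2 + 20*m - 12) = (m^2 + 8*m + 7)/(m^2 - 8*m + 12)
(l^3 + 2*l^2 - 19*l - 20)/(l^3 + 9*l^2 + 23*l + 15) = (l - 4)/(l + 3)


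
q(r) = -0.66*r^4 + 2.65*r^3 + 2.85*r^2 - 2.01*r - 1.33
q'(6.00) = -251.85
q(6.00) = -193.75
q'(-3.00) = 123.72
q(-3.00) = -94.66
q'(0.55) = 3.09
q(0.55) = -1.19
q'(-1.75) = 26.51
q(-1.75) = -9.48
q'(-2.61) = 84.21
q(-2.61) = -54.41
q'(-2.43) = 68.96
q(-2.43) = -40.65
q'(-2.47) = 72.20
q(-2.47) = -43.48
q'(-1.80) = 28.88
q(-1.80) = -10.86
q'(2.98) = 15.71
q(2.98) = 36.07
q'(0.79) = 6.15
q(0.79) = -0.09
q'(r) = -2.64*r^3 + 7.95*r^2 + 5.7*r - 2.01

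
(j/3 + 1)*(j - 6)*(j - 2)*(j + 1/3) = j^4/3 - 14*j^3/9 - 41*j^2/9 + 32*j/3 + 4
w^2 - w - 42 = (w - 7)*(w + 6)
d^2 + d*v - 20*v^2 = (d - 4*v)*(d + 5*v)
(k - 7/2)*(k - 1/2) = k^2 - 4*k + 7/4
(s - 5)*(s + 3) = s^2 - 2*s - 15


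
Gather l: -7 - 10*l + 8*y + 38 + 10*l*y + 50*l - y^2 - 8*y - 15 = l*(10*y + 40) - y^2 + 16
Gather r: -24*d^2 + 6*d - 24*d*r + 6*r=-24*d^2 + 6*d + r*(6 - 24*d)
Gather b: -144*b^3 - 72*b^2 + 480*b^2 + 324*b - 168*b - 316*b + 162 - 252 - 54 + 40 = -144*b^3 + 408*b^2 - 160*b - 104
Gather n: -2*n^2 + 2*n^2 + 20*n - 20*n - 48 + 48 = 0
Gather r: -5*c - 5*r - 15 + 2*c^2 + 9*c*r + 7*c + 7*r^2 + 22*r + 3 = 2*c^2 + 2*c + 7*r^2 + r*(9*c + 17) - 12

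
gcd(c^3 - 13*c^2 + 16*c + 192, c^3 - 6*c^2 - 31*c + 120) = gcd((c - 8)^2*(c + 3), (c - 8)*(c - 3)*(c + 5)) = c - 8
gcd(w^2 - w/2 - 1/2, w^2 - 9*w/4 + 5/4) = w - 1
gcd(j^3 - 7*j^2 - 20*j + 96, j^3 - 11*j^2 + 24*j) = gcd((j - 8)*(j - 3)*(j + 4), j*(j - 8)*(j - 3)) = j^2 - 11*j + 24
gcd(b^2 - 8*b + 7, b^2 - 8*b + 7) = b^2 - 8*b + 7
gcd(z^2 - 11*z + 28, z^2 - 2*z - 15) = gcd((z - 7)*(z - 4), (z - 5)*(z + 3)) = 1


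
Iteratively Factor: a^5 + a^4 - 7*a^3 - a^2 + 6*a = (a + 3)*(a^4 - 2*a^3 - a^2 + 2*a) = (a - 2)*(a + 3)*(a^3 - a) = (a - 2)*(a - 1)*(a + 3)*(a^2 + a) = (a - 2)*(a - 1)*(a + 1)*(a + 3)*(a)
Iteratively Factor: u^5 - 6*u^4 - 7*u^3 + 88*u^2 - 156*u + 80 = (u - 1)*(u^4 - 5*u^3 - 12*u^2 + 76*u - 80) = (u - 2)*(u - 1)*(u^3 - 3*u^2 - 18*u + 40) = (u - 2)*(u - 1)*(u + 4)*(u^2 - 7*u + 10) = (u - 2)^2*(u - 1)*(u + 4)*(u - 5)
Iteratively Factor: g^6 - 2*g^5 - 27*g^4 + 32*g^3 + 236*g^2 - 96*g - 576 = (g + 3)*(g^5 - 5*g^4 - 12*g^3 + 68*g^2 + 32*g - 192) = (g - 2)*(g + 3)*(g^4 - 3*g^3 - 18*g^2 + 32*g + 96) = (g - 2)*(g + 3)^2*(g^3 - 6*g^2 + 32) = (g - 2)*(g + 2)*(g + 3)^2*(g^2 - 8*g + 16) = (g - 4)*(g - 2)*(g + 2)*(g + 3)^2*(g - 4)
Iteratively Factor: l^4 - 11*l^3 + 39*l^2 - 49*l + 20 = (l - 1)*(l^3 - 10*l^2 + 29*l - 20) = (l - 4)*(l - 1)*(l^2 - 6*l + 5) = (l - 5)*(l - 4)*(l - 1)*(l - 1)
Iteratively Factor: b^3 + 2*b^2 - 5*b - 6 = (b + 1)*(b^2 + b - 6) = (b - 2)*(b + 1)*(b + 3)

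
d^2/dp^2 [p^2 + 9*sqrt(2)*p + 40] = 2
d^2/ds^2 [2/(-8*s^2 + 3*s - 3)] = 4*(64*s^2 - 24*s - (16*s - 3)^2 + 24)/(8*s^2 - 3*s + 3)^3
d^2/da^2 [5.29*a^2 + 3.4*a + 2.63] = 10.5800000000000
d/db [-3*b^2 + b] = 1 - 6*b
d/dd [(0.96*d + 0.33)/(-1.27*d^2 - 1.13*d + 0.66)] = (1.2192*d^2 + 0.8382*d + 1.0065)/(1.6129*d^4 + 2.8702*d^3 - 0.3995*d^2 - 1.4916*d + 0.4356)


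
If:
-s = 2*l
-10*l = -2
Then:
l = 1/5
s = -2/5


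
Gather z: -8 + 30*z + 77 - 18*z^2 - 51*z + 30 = -18*z^2 - 21*z + 99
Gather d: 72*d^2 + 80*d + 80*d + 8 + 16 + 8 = 72*d^2 + 160*d + 32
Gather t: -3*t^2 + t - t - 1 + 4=3 - 3*t^2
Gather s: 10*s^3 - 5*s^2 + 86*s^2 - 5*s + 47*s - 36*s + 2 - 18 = 10*s^3 + 81*s^2 + 6*s - 16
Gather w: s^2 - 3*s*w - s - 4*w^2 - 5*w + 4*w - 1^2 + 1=s^2 - s - 4*w^2 + w*(-3*s - 1)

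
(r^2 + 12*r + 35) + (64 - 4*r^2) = -3*r^2 + 12*r + 99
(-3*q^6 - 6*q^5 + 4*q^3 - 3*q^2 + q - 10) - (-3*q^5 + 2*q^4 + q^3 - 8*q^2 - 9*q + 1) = -3*q^6 - 3*q^5 - 2*q^4 + 3*q^3 + 5*q^2 + 10*q - 11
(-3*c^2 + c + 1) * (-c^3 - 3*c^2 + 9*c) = 3*c^5 + 8*c^4 - 31*c^3 + 6*c^2 + 9*c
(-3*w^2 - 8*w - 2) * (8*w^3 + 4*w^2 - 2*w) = -24*w^5 - 76*w^4 - 42*w^3 + 8*w^2 + 4*w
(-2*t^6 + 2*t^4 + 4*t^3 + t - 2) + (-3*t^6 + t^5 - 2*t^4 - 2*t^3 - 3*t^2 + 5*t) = -5*t^6 + t^5 + 2*t^3 - 3*t^2 + 6*t - 2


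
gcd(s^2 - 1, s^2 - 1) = s^2 - 1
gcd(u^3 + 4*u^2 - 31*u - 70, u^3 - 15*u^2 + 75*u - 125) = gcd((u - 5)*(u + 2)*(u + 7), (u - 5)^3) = u - 5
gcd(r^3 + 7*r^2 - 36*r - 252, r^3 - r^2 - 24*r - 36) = r - 6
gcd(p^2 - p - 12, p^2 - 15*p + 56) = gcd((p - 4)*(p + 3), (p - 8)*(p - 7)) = 1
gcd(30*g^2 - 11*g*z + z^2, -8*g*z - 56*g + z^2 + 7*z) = 1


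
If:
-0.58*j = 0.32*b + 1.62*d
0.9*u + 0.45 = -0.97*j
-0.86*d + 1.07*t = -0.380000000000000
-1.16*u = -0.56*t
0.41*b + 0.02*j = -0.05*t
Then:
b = 0.05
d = 0.11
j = -0.35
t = -0.26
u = -0.13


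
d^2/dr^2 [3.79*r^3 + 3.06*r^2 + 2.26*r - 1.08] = 22.74*r + 6.12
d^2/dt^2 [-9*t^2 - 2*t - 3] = -18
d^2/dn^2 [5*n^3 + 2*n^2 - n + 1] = 30*n + 4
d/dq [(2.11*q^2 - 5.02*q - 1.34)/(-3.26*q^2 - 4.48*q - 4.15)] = (-25.818*q^2 - 26.2498*q + 14.8298)/(10.6276*q^4 + 29.2096*q^3 + 47.1284*q^2 + 37.184*q + 17.2225)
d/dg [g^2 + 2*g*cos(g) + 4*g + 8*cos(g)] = -2*g*sin(g) + 2*g - 8*sin(g) + 2*cos(g) + 4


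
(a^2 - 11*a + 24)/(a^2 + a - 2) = (a^2 - 11*a + 24)/(a^2 + a - 2)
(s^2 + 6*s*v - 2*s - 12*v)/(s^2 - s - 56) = (-s^2 - 6*s*v + 2*s + 12*v)/(-s^2 + s + 56)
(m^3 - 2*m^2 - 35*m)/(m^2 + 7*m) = (m^2 - 2*m - 35)/(m + 7)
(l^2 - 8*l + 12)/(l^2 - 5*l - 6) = (l - 2)/(l + 1)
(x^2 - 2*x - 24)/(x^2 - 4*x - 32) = (x - 6)/(x - 8)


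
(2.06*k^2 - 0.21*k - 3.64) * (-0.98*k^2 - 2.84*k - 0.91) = -2.0188*k^4 - 5.6446*k^3 + 2.289*k^2 + 10.5287*k + 3.3124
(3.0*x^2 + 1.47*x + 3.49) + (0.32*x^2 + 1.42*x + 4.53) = 3.32*x^2 + 2.89*x + 8.02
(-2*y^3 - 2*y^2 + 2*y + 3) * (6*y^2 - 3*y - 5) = -12*y^5 - 6*y^4 + 28*y^3 + 22*y^2 - 19*y - 15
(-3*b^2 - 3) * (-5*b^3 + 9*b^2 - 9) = 15*b^5 - 27*b^4 + 15*b^3 + 27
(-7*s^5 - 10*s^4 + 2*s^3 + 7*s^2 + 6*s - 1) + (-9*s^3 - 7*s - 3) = -7*s^5 - 10*s^4 - 7*s^3 + 7*s^2 - s - 4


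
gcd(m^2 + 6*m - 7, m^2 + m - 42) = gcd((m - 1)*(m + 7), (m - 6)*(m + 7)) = m + 7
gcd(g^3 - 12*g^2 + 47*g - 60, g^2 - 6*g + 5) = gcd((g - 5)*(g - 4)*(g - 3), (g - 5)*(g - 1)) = g - 5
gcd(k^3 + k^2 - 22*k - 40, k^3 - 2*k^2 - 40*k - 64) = k^2 + 6*k + 8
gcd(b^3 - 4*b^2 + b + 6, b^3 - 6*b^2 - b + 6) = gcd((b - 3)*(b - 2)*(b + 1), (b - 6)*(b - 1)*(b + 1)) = b + 1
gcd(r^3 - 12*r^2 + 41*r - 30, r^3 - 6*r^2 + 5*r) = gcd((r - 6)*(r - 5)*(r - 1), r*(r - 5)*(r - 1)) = r^2 - 6*r + 5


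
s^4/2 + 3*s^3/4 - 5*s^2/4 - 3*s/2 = s*(s/2 + 1/2)*(s - 3/2)*(s + 2)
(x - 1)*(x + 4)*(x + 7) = x^3 + 10*x^2 + 17*x - 28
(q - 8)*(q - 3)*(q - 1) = q^3 - 12*q^2 + 35*q - 24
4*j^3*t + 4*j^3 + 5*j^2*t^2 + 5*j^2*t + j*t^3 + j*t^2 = (j + t)*(4*j + t)*(j*t + j)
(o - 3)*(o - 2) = o^2 - 5*o + 6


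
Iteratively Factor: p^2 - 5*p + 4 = (p - 4)*(p - 1)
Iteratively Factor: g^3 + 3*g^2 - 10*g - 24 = (g + 2)*(g^2 + g - 12) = (g - 3)*(g + 2)*(g + 4)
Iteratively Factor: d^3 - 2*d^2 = (d)*(d^2 - 2*d) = d*(d - 2)*(d)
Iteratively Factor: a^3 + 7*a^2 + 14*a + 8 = (a + 2)*(a^2 + 5*a + 4) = (a + 2)*(a + 4)*(a + 1)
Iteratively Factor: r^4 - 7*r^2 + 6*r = (r - 2)*(r^3 + 2*r^2 - 3*r) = r*(r - 2)*(r^2 + 2*r - 3) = r*(r - 2)*(r + 3)*(r - 1)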